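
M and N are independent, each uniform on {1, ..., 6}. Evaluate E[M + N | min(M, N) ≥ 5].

11

Outcomes with min(M, N) ≥ 5: (5,5), (5,6), (6,5), (6,6), each with probability 1/36.
E[M + N | min(M, N) ≥ 5] = (10 + 11 + 11 + 12) / 4 = 11.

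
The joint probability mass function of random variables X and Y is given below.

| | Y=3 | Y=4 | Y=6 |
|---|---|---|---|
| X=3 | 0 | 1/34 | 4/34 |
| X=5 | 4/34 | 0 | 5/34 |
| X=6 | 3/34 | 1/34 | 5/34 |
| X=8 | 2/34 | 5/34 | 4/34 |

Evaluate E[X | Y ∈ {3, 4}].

103/16

P(Y ∈ {3, 4}) = 8/17.
Σ X·P over the event = 3·(1/34) + 5·(4/34) + 6·(3/34) + 6·(1/34) + 8·(2/34) + 8·(5/34) = 103/34.
E[X | Y ∈ {3, 4}] = (103/34) / (8/17) = 103/16.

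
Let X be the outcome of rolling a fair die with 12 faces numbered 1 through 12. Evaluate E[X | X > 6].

Given X > 6, X is equally likely to be any of {7, 8, 9, 10, 11, 12}.
E[X | X > 6] = (7 + 8 + 9 + 10 + 11 + 12) / 6 = 19/2.

19/2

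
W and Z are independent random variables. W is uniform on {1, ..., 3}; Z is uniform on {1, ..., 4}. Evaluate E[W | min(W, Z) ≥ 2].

P(min(W, Z) ≥ 2) = 1/2.
Summing W·P(x,y) over outcomes with min(W, Z) ≥ 2 gives 5/4.
E[W | min(W, Z) ≥ 2] = (5/4) / (1/2) = 5/2.

5/2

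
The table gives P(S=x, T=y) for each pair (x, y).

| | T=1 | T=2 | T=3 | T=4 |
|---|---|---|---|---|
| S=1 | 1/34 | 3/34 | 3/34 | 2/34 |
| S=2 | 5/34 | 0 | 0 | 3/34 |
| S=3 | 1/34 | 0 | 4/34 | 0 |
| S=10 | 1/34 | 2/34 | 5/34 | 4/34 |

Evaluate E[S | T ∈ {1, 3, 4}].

P(T ∈ {1, 3, 4}) = 29/34.
Summing S·P(S=x,T=y) over the conditioning event gives 137/34.
E[S | T ∈ {1, 3, 4}] = (137/34) / (29/34) = 137/29.

137/29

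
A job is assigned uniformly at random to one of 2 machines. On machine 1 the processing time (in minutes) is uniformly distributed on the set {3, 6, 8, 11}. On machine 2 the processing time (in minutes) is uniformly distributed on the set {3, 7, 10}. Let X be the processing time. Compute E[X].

41/6

E[X | machine 1] = (3+6+8+11)/4 = 7.
E[X | machine 2] = (3+7+10)/3 = 20/3.
By the law of total expectation,
E[X] = (1/2)·(7) + (1/2)·(20/3) = 41/6.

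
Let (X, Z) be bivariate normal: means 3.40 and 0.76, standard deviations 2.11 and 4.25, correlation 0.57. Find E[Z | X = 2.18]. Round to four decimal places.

For a bivariate normal, E[Z | X=x] = μ_Z + ρ·(σ_Z/σ_X)·(x − μ_X).
E[Z | X=2.18] = 0.76 + (0.57)·(4.25/2.11)·(2.18 − (3.40)) = 0.76 + (1.1481)·(-1.22) = -0.6407.

-0.6407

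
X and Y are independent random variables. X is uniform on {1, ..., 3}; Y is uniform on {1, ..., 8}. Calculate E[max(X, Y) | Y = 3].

Outcomes with Y = 3: (1,3), (2,3), (3,3), each with probability 1/24.
E[max(X, Y) | Y = 3] = (3 + 3 + 3) / 3 = 3.

3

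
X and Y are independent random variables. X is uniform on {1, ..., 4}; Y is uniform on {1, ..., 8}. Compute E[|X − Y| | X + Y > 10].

4

Outcomes with X + Y > 10: (3,8), (4,7), (4,8), each with probability 1/32.
E[|X − Y| | X + Y > 10] = (5 + 3 + 4) / 3 = 4.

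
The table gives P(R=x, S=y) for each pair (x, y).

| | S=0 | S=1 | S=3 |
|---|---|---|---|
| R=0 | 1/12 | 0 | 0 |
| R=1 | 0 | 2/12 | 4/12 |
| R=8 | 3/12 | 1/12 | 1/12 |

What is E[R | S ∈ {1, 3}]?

11/4

P(S ∈ {1, 3}) = 2/3.
Σ R·P over the event = 1·(2/12) + 1·(4/12) + 8·(1/12) + 8·(1/12) = 11/6.
E[R | S ∈ {1, 3}] = (11/6) / (2/3) = 11/4.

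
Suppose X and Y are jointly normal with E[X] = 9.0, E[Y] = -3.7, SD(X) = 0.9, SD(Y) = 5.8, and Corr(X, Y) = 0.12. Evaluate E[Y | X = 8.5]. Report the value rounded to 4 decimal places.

For a bivariate normal, E[Y | X=x] = μ_Y + ρ·(σ_Y/σ_X)·(x − μ_X).
E[Y | X=8.5] = -3.7 + (0.12)·(5.8/0.9)·(8.5 − (9.0)) = -3.7 + (0.77333)·(-0.5) = -4.0867.

-4.0867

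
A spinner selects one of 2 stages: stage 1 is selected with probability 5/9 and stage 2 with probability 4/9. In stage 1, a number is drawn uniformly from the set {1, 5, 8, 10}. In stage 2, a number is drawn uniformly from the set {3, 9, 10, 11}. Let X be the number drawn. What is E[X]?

7

E[X | stage 1] = (1+5+8+10)/4 = 6.
E[X | stage 2] = (3+9+10+11)/4 = 33/4.
E[X] = (5/9)·(6) + (4/9)·(33/4) = 7.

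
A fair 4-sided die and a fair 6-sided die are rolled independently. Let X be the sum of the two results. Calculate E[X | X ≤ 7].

P(X ≤ 7) = 3/4.
Σ over the event: 2·1/24 + 3·1/12 + 4·1/8 + 5·1/6 + 6·1/6 + 7·1/6 = 23/6.
E[X | X ≤ 7] = (23/6) / (3/4) = 46/9.

46/9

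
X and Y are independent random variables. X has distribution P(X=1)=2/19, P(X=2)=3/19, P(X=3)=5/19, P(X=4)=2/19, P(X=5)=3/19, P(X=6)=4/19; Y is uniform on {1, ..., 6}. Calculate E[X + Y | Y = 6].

184/19

P(Y = 6) = 1/6.
Summing (X+Y)·P(x,y) over outcomes with Y = 6 gives 92/57.
E[X + Y | Y = 6] = (92/57) / (1/6) = 184/19.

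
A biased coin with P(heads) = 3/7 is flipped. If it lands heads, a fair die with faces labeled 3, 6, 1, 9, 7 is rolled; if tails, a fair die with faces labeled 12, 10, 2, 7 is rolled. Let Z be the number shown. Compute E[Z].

E[Z | heads] = (3+6+1+9+7)/5 = 26/5.
E[Z | tails] = (12+10+2+7)/4 = 31/4.
E[Z] = (3/7)·(26/5) + (4/7)·(31/4) = 233/35.

233/35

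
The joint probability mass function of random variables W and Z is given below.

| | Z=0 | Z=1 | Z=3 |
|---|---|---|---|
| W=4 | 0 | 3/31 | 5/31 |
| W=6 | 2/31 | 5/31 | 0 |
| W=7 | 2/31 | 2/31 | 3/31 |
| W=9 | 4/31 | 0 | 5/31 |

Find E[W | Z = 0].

31/4

P(Z = 0) = 8/31.
Σ W·P over the event = 6·(2/31) + 7·(2/31) + 9·(4/31) = 2.
E[W | Z = 0] = (2) / (8/31) = 31/4.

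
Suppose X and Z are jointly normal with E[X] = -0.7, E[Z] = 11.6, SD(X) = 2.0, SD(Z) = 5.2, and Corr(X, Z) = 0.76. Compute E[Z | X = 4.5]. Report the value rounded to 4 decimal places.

21.8752

The regression of Z on X has slope ρ·σ_Z/σ_X and passes through (μ_X, μ_Z).
E[Z | X=4.5] = 11.6 + (0.76)·(5.2/2.0)·(4.5 − (-0.7)) = 11.6 + (1.976)·(5.2) = 21.8752.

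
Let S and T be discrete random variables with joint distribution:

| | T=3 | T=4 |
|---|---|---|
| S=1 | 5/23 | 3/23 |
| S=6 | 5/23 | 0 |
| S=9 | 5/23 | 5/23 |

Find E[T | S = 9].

7/2

P(S = 9) = 10/23.
Σ T·P over the event = 3·(5/23) + 4·(5/23) = 35/23.
E[T | S = 9] = (35/23) / (10/23) = 7/2.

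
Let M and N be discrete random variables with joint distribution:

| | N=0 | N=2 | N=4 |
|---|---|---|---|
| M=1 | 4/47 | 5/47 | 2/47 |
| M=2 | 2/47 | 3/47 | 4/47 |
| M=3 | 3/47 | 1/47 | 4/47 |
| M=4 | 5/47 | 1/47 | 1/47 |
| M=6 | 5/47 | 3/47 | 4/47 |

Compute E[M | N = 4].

10/3

P(N = 4) = 15/47.
Σ M·P over the event = 1·(2/47) + 2·(4/47) + 3·(4/47) + 4·(1/47) + 6·(4/47) = 50/47.
E[M | N = 4] = (50/47) / (15/47) = 10/3.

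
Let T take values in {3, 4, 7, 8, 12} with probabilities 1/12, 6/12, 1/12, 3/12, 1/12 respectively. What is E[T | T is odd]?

P(T is odd) = 1/6.
Σ over the event: 3·1/12 + 7·1/12 = 5/6.
E[T | T is odd] = (5/6) / (1/6) = 5.

5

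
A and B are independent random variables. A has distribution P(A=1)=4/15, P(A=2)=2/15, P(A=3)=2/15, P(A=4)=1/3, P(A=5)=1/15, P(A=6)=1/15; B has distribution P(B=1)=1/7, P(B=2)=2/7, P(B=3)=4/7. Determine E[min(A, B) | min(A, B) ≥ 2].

P(min(A, B) ≥ 2) = 22/35.
Summing min(A,B)·P(x,y) over outcomes with min(A, B) ≥ 2 gives 8/5.
E[min(A, B) | min(A, B) ≥ 2] = (8/5) / (22/35) = 28/11.

28/11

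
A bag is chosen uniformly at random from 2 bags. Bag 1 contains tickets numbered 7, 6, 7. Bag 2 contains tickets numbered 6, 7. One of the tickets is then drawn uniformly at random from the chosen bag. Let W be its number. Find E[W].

E[W | bag 1] = (7+6+7)/3 = 20/3.
E[W | bag 2] = (6+7)/2 = 13/2.
E[W] = (1/2)·(20/3) + (1/2)·(13/2) = 79/12.

79/12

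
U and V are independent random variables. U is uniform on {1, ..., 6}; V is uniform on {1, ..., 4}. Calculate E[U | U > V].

P(U > V) = 7/12.
Summing U·P(x,y) over outcomes with U > V gives 8/3.
E[U | U > V] = (8/3) / (7/12) = 32/7.

32/7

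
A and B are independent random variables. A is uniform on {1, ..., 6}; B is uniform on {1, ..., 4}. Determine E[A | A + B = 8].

Outcomes with A + B = 8: (4,4), (5,3), (6,2), each with probability 1/24.
E[A | A + B = 8] = (4 + 5 + 6) / 3 = 5.

5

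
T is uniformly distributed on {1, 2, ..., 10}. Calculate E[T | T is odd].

5

Given T is odd, T is equally likely to be any of {1, 3, 5, 7, 9}.
E[T | T is odd] = (1 + 3 + 5 + 7 + 9) / 5 = 5.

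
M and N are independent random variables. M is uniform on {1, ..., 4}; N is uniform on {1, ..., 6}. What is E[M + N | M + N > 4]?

62/9

P(M + N > 4) = 3/4.
Summing (M+N)·P(x,y) over outcomes with M + N > 4 gives 31/6.
E[M + N | M + N > 4] = (31/6) / (3/4) = 62/9.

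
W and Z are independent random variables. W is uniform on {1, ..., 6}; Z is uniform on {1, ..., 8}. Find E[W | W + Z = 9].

Outcomes with W + Z = 9: (1,8), (2,7), (3,6), (4,5), (5,4), (6,3), each with probability 1/48.
E[W | W + Z = 9] = (1 + 2 + 3 + 4 + 5 + 6) / 6 = 7/2.

7/2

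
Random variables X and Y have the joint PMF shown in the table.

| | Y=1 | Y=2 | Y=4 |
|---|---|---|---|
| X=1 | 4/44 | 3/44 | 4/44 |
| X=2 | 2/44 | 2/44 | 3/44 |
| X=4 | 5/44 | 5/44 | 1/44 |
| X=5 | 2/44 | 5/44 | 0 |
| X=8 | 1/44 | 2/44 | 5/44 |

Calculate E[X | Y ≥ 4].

P(Y ≥ 4) = 13/44.
Σ X·P over the event = 1·(4/44) + 2·(3/44) + 4·(1/44) + 8·(5/44) = 27/22.
E[X | Y ≥ 4] = (27/22) / (13/44) = 54/13.

54/13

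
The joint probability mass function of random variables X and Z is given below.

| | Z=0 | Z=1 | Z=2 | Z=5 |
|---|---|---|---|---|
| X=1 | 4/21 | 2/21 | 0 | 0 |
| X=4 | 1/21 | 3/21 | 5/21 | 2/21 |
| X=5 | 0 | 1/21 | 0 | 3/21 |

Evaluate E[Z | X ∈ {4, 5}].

P(X ∈ {4, 5}) = 5/7.
Σ Z·P over the event = 0·(1/21) + 1·(3/21) + 2·(5/21) + 5·(2/21) + 1·(1/21) + 5·(3/21) = 13/7.
E[Z | X ∈ {4, 5}] = (13/7) / (5/7) = 13/5.

13/5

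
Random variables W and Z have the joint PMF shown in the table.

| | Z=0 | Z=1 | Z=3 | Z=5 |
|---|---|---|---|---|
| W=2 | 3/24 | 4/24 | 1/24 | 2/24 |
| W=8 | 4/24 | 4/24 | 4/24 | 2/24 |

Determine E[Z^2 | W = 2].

P(W = 2) = 5/12.
Σ Z^2·P over the event = 0·(3/24) + 1·(4/24) + 9·(1/24) + 25·(2/24) = 21/8.
E[Z^2 | W = 2] = (21/8) / (5/12) = 63/10.

63/10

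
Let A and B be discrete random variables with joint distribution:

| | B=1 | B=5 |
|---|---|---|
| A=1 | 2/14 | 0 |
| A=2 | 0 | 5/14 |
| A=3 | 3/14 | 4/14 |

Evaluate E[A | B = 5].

22/9

P(B = 5) = 9/14.
Σ A·P over the event = 2·(5/14) + 3·(4/14) = 11/7.
E[A | B = 5] = (11/7) / (9/14) = 22/9.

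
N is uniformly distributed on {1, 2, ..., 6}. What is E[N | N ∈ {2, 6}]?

4

P(N ∈ {2, 6}) = 1/3.
Σ over the event: 2·1/6 + 6·1/6 = 4/3.
E[N | N ∈ {2, 6}] = (4/3) / (1/3) = 4.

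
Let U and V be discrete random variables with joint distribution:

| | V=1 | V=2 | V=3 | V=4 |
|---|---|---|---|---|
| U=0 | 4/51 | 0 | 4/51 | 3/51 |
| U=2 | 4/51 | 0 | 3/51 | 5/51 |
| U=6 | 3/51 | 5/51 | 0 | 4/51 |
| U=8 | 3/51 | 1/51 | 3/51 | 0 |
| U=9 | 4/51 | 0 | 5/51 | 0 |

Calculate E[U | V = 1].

P(V = 1) = 6/17.
Summing U·P(U=x,V=y) over the conditioning event gives 86/51.
E[U | V = 1] = (86/51) / (6/17) = 43/9.

43/9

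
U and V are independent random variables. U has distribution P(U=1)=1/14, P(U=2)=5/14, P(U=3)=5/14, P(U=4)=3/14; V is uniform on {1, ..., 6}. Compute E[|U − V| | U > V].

19/12

P(U > V) = 2/7.
Summing |U−V|·P(x,y) over outcomes with U > V gives 19/42.
E[|U − V| | U > V] = (19/42) / (2/7) = 19/12.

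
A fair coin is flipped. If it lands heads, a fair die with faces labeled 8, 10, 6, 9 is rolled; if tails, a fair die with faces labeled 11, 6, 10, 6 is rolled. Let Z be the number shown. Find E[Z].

33/4

E[Z | heads] = (8+10+6+9)/4 = 33/4.
E[Z | tails] = (11+6+10+6)/4 = 33/4.
E[Z] = (1/2)·(33/4) + (1/2)·(33/4) = 33/4.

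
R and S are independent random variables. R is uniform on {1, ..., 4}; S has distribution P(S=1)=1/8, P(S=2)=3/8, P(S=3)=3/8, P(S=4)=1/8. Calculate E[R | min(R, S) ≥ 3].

7/2

P(min(R, S) ≥ 3) = 1/4.
Summing R·P(x,y) over outcomes with min(R, S) ≥ 3 gives 7/8.
E[R | min(R, S) ≥ 3] = (7/8) / (1/4) = 7/2.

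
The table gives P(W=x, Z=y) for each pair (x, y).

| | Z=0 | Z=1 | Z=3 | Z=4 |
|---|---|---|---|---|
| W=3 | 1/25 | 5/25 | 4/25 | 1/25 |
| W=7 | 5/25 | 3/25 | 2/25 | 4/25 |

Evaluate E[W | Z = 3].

13/3

P(Z = 3) = 6/25.
Σ W·P over the event = 3·(4/25) + 7·(2/25) = 26/25.
E[W | Z = 3] = (26/25) / (6/25) = 13/3.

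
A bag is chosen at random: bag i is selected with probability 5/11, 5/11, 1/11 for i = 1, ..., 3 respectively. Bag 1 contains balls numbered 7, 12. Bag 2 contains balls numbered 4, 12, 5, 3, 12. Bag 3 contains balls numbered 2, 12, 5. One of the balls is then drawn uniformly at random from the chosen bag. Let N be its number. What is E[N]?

49/6

E[N | bag 1] = (7+12)/2 = 19/2.
E[N | bag 2] = (4+12+5+3+12)/5 = 36/5.
E[N | bag 3] = (2+12+5)/3 = 19/3.
E[N] = (5/11)·(19/2) + (5/11)·(36/5) + (1/11)·(19/3) = 49/6.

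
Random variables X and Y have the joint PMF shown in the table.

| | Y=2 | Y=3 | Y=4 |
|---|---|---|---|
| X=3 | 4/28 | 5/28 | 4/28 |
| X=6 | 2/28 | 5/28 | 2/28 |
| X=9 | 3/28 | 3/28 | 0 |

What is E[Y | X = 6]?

3

P(X = 6) = 9/28.
Σ Y·P over the event = 2·(2/28) + 3·(5/28) + 4·(2/28) = 27/28.
E[Y | X = 6] = (27/28) / (9/28) = 3.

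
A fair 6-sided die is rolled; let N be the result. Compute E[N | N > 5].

Given N > 5, N is equally likely to be any of {6}.
E[N | N > 5] = (6) / 1 = 6.

6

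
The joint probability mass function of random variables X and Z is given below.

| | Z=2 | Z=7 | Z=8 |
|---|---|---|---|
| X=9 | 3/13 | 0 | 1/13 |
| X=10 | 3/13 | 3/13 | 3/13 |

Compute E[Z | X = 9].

7/2

P(X = 9) = 4/13.
Summing Z·P(X=x,Z=y) over the conditioning event gives 14/13.
E[Z | X = 9] = (14/13) / (4/13) = 7/2.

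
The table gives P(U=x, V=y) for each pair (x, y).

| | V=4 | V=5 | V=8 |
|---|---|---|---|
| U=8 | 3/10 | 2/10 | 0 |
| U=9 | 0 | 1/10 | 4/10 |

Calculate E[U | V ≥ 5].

P(V ≥ 5) = 7/10.
Σ U·P over the event = 8·(2/10) + 9·(1/10) + 9·(4/10) = 61/10.
E[U | V ≥ 5] = (61/10) / (7/10) = 61/7.

61/7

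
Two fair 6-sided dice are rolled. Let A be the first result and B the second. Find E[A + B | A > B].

P(A > B) = 5/12.
Summing (A+B)·P(x,y) over outcomes with A > B gives 35/12.
E[A + B | A > B] = (35/12) / (5/12) = 7.

7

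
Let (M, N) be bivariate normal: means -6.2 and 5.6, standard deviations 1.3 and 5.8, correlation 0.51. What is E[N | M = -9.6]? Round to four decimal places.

-2.1363

E[N | M=x] = μ_N + ρ(σ_N/σ_M)(x − μ_M) for jointly normal variables.
E[N | M=-9.6] = 5.6 + (0.51)·(5.8/1.3)·(-9.6 − (-6.2)) = 5.6 + (2.27538)·(-3.4) = -2.1363.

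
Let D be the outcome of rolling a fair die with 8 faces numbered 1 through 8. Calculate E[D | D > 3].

6

Given D > 3, D is equally likely to be any of {4, 5, 6, 7, 8}.
E[D | D > 3] = (4 + 5 + 6 + 7 + 8) / 5 = 6.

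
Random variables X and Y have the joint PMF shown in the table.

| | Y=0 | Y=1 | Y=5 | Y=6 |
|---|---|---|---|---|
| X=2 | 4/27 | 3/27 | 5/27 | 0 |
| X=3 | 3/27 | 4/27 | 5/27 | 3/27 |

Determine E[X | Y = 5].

P(Y = 5) = 10/27.
Σ X·P over the event = 2·(5/27) + 3·(5/27) = 25/27.
E[X | Y = 5] = (25/27) / (10/27) = 5/2.

5/2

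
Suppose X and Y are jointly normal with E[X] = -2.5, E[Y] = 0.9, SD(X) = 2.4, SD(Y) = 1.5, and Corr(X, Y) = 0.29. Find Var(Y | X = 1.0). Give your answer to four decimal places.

The conditional variance in a bivariate normal is σ_Y²(1 − ρ²), independent of x.
Var(Y | X=1.0) = (1.5)²·(1 − (0.29)²) = 2.25·0.9159 = 2.0608.

2.0608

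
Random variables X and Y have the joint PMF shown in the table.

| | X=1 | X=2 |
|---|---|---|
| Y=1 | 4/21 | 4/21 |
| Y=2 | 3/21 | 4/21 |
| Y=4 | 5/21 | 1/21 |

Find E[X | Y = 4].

P(Y = 4) = 2/7.
Σ X·P over the event = 1·(5/21) + 2·(1/21) = 1/3.
E[X | Y = 4] = (1/3) / (2/7) = 7/6.

7/6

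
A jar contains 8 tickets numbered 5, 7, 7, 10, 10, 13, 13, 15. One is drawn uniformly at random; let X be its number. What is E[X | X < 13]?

39/5

P(X < 13) = 5/8.
Σ over the event: 5·1/8 + 7·1/4 + 10·1/4 = 39/8.
E[X | X < 13] = (39/8) / (5/8) = 39/5.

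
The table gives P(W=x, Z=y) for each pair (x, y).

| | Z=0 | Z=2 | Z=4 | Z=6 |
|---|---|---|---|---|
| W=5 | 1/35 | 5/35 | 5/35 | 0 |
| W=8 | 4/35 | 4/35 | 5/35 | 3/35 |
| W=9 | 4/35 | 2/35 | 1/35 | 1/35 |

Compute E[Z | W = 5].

30/11

P(W = 5) = 11/35.
Σ Z·P over the event = 0·(1/35) + 2·(5/35) + 4·(5/35) = 6/7.
E[Z | W = 5] = (6/7) / (11/35) = 30/11.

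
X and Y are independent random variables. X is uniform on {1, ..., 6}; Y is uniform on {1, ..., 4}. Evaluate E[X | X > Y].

P(X > Y) = 7/12.
Summing X·P(x,y) over outcomes with X > Y gives 8/3.
E[X | X > Y] = (8/3) / (7/12) = 32/7.

32/7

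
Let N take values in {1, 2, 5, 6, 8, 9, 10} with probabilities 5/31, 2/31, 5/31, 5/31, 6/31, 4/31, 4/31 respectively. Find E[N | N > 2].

P(N > 2) = 24/31.
Σ over the event: 5·5/31 + 6·5/31 + 8·6/31 + 9·4/31 + 10·4/31 = 179/31.
E[N | N > 2] = (179/31) / (24/31) = 179/24.

179/24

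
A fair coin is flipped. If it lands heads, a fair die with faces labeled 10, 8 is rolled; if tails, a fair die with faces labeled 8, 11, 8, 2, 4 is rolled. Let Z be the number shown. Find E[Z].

39/5

E[Z | heads] = (10+8)/2 = 9.
E[Z | tails] = (8+11+8+2+4)/5 = 33/5.
E[Z] = (1/2)·(9) + (1/2)·(33/5) = 39/5.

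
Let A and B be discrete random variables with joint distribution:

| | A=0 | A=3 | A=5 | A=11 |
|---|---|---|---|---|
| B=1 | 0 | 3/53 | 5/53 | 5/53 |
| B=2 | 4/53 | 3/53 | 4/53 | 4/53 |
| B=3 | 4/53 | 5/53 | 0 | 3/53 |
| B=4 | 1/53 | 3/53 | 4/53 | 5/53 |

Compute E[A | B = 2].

P(B = 2) = 15/53.
Σ A·P over the event = 0·(4/53) + 3·(3/53) + 5·(4/53) + 11·(4/53) = 73/53.
E[A | B = 2] = (73/53) / (15/53) = 73/15.

73/15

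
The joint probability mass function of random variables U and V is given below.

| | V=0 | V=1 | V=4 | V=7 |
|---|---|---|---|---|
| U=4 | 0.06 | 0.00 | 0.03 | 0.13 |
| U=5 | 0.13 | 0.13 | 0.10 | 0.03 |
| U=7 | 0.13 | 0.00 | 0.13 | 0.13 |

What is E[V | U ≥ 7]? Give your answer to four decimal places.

P(U ≥ 7) = 0.39.
Σ V·P over the event = 0·(0.13) + 4·(0.13) + 7·(0.13) = 1.43.
E[V | U ≥ 7] = (1.43) / (0.39) = 3.6667.

3.6667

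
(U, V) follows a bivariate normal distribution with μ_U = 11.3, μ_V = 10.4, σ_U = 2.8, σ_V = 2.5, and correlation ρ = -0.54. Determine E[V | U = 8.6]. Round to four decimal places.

The regression of V on U has slope ρ·σ_V/σ_U and passes through (μ_U, μ_V).
E[V | U=8.6] = 10.4 + (-0.54)·(2.5/2.8)·(8.6 − (11.3)) = 10.4 + (-0.48214)·(-2.7) = 11.7018.

11.7018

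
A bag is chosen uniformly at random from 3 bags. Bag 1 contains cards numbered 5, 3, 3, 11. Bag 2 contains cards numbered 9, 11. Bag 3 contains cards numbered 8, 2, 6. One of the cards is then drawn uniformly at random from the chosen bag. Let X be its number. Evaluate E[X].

125/18

E[X | bag 1] = (5+3+3+11)/4 = 11/2.
E[X | bag 2] = (9+11)/2 = 10.
E[X | bag 3] = (8+2+6)/3 = 16/3.
E[X] = (1/3)·(11/2) + (1/3)·(10) + (1/3)·(16/3) = 125/18.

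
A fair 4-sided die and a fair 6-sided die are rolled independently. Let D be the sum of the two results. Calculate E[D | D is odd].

6

P(D is odd) = 1/2.
Σ over the event: 3·1/12 + 5·1/6 + 7·1/6 + 9·1/12 = 3.
E[D | D is odd] = (3) / (1/2) = 6.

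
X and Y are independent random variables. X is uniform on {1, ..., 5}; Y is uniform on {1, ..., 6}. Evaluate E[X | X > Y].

4

Outcomes with X > Y: (2,1), (3,1), (3,2), (4,1), (4,2), (4,3), (5,1), (5,2), (5,3), (5,4), each with probability 1/30.
E[X | X > Y] = (2 + 3 + 3 + 4 + 4 + 4 + 5 + 5 + 5 + 5) / 10 = 4.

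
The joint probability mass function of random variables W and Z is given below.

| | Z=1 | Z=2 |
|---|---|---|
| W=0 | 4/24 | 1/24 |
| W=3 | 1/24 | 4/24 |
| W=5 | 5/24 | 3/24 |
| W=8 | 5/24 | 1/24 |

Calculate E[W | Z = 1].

68/15

P(Z = 1) = 5/8.
Σ W·P over the event = 0·(4/24) + 3·(1/24) + 5·(5/24) + 8·(5/24) = 17/6.
E[W | Z = 1] = (17/6) / (5/8) = 68/15.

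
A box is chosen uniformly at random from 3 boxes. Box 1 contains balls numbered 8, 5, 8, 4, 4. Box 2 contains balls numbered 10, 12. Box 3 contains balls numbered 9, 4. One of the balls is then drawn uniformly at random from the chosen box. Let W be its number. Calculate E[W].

E[W | box 1] = (8+5+8+4+4)/5 = 29/5.
E[W | box 2] = (10+12)/2 = 11.
E[W | box 3] = (9+4)/2 = 13/2.
By the law of total expectation,
E[W] = (1/3)·(29/5) + (1/3)·(11) + (1/3)·(13/2) = 233/30.

233/30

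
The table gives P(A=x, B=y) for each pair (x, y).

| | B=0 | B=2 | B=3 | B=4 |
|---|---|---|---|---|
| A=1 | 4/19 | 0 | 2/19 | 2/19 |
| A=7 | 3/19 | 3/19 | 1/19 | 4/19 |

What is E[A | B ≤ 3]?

55/13

P(B ≤ 3) = 13/19.
Summing A·P(A=x,B=y) over the conditioning event gives 55/19.
E[A | B ≤ 3] = (55/19) / (13/19) = 55/13.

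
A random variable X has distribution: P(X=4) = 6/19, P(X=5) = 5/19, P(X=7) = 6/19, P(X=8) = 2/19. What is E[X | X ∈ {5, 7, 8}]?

P(X ∈ {5, 7, 8}) = 13/19.
Σ over the event: 5·5/19 + 7·6/19 + 8·2/19 = 83/19.
E[X | X ∈ {5, 7, 8}] = (83/19) / (13/19) = 83/13.

83/13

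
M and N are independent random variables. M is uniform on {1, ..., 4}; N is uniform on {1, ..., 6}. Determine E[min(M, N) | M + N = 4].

Outcomes with M + N = 4: (1,3), (2,2), (3,1), each with probability 1/24.
E[min(M, N) | M + N = 4] = (1 + 2 + 1) / 3 = 4/3.

4/3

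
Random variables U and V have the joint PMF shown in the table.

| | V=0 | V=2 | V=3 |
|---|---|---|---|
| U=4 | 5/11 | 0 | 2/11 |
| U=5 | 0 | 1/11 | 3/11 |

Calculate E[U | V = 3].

P(V = 3) = 5/11.
Σ U·P over the event = 4·(2/11) + 5·(3/11) = 23/11.
E[U | V = 3] = (23/11) / (5/11) = 23/5.

23/5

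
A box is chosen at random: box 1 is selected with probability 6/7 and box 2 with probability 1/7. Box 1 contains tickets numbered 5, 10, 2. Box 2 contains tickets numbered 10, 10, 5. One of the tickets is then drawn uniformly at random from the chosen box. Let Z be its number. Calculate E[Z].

E[Z | box 1] = (5+10+2)/3 = 17/3.
E[Z | box 2] = (10+10+5)/3 = 25/3.
E[Z] = (6/7)·(17/3) + (1/7)·(25/3) = 127/21.

127/21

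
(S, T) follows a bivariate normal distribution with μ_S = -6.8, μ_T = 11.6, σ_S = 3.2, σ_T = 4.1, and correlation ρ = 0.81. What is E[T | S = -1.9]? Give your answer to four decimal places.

For a bivariate normal, E[T | S=x] = μ_T + ρ·(σ_T/σ_S)·(x − μ_S).
E[T | S=-1.9] = 11.6 + (0.81)·(4.1/3.2)·(-1.9 − (-6.8)) = 11.6 + (1.03781)·(4.9) = 16.6853.

16.6853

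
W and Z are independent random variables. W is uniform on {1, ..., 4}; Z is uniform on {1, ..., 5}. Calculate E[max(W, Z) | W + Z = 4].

8/3

Outcomes with W + Z = 4: (1,3), (2,2), (3,1), each with probability 1/20.
E[max(W, Z) | W + Z = 4] = (3 + 2 + 3) / 3 = 8/3.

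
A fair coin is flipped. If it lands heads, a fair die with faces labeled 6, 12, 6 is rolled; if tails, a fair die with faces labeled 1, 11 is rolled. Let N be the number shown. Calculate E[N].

7

E[N | heads] = (6+12+6)/3 = 8.
E[N | tails] = (1+11)/2 = 6.
By the law of total expectation,
E[N] = (1/2)·(8) + (1/2)·(6) = 7.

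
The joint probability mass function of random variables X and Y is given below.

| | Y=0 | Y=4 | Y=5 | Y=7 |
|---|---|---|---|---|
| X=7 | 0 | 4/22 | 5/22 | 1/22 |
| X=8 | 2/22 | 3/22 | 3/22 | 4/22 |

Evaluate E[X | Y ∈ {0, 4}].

68/9

P(Y ∈ {0, 4}) = 9/22.
Summing X·P(X=x,Y=y) over the conditioning event gives 34/11.
E[X | Y ∈ {0, 4}] = (34/11) / (9/22) = 68/9.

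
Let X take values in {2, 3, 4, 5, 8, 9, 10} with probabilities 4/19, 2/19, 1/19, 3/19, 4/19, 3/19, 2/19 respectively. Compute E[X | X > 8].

47/5

P(X > 8) = 5/19.
Σ over the event: 9·3/19 + 10·2/19 = 47/19.
E[X | X > 8] = (47/19) / (5/19) = 47/5.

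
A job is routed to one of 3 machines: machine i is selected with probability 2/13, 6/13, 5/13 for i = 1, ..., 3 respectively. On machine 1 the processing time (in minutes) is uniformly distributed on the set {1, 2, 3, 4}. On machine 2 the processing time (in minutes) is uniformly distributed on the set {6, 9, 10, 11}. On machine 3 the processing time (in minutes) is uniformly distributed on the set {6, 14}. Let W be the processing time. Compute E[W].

E[W | machine 1] = (1+2+3+4)/4 = 5/2.
E[W | machine 2] = (6+9+10+11)/4 = 9.
E[W | machine 3] = (6+14)/2 = 10.
E[W] = (2/13)·(5/2) + (6/13)·(9) + (5/13)·(10) = 109/13.

109/13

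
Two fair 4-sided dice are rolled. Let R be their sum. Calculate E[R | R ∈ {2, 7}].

P(R ∈ {2, 7}) = 3/16.
Σ over the event: 2·1/16 + 7·1/8 = 1.
E[R | R ∈ {2, 7}] = (1) / (3/16) = 16/3.

16/3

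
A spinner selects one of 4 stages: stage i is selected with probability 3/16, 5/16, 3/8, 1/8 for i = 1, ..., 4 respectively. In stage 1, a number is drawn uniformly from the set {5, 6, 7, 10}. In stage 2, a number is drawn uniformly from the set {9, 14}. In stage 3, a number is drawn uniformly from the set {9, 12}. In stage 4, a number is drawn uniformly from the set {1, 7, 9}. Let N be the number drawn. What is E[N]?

917/96

E[N | stage 1] = (5+6+7+10)/4 = 7.
E[N | stage 2] = (9+14)/2 = 23/2.
E[N | stage 3] = (9+12)/2 = 21/2.
E[N | stage 4] = (1+7+9)/3 = 17/3.
E[N] = (3/16)·(7) + (5/16)·(23/2) + (3/8)·(21/2) + (1/8)·(17/3) = 917/96.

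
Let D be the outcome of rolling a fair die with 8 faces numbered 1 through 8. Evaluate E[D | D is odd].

4

Given D is odd, D is equally likely to be any of {1, 3, 5, 7}.
E[D | D is odd] = (1 + 3 + 5 + 7) / 4 = 4.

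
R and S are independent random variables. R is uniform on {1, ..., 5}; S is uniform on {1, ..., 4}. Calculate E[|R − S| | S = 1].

Outcomes with S = 1: (1,1), (2,1), (3,1), (4,1), (5,1), each with probability 1/20.
E[|R − S| | S = 1] = (0 + 1 + 2 + 3 + 4) / 5 = 2.

2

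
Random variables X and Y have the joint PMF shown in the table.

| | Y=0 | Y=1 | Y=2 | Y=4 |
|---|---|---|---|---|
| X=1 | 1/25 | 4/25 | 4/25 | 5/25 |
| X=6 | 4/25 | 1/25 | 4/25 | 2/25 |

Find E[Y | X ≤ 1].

16/7

P(X ≤ 1) = 14/25.
Σ Y·P over the event = 0·(1/25) + 1·(4/25) + 2·(4/25) + 4·(5/25) = 32/25.
E[Y | X ≤ 1] = (32/25) / (14/25) = 16/7.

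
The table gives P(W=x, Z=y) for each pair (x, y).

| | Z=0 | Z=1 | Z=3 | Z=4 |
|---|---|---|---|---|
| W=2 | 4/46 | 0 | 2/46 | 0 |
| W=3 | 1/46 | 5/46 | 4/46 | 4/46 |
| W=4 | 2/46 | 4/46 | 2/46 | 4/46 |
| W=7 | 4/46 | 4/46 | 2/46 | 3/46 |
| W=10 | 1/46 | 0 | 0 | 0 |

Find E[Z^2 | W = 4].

43/6

P(W = 4) = 6/23.
Σ Z^2·P over the event = 0·(2/46) + 1·(4/46) + 9·(2/46) + 16·(4/46) = 43/23.
E[Z^2 | W = 4] = (43/23) / (6/23) = 43/6.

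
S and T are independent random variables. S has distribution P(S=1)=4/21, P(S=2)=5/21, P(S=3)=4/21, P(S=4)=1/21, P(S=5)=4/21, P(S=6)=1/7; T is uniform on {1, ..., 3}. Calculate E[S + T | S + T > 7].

P(S + T > 7) = 10/63.
Summing (S+T)·P(x,y) over outcomes with S + T > 7 gives 83/63.
E[S + T | S + T > 7] = (83/63) / (10/63) = 83/10.

83/10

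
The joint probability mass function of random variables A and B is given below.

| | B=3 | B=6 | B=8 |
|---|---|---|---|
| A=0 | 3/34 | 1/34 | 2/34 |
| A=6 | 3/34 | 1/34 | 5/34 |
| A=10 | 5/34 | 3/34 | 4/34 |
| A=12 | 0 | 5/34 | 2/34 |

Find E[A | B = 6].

P(B = 6) = 5/17.
Σ A·P over the event = 0·(1/34) + 6·(1/34) + 10·(3/34) + 12·(5/34) = 48/17.
E[A | B = 6] = (48/17) / (5/17) = 48/5.

48/5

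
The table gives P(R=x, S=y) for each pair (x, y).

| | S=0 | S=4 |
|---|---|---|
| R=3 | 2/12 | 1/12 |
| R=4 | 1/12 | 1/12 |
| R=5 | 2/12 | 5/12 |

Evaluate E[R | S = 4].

32/7

P(S = 4) = 7/12.
Σ R·P over the event = 3·(1/12) + 4·(1/12) + 5·(5/12) = 8/3.
E[R | S = 4] = (8/3) / (7/12) = 32/7.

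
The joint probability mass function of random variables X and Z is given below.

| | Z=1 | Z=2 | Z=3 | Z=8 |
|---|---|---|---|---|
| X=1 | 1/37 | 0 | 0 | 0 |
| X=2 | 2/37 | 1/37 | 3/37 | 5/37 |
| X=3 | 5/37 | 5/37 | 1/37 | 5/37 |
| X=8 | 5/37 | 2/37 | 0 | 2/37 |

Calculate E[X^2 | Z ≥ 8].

193/12

P(Z ≥ 8) = 12/37.
Summing X^2·P(X=x,Z=y) over the conditioning event gives 193/37.
E[X^2 | Z ≥ 8] = (193/37) / (12/37) = 193/12.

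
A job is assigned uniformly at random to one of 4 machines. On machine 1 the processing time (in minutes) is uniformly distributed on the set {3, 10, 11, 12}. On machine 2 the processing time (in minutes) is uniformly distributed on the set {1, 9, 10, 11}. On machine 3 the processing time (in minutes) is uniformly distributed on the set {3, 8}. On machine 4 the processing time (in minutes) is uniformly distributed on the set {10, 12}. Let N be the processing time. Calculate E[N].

133/16

E[N | machine 1] = (3+10+11+12)/4 = 9.
E[N | machine 2] = (1+9+10+11)/4 = 31/4.
E[N | machine 3] = (3+8)/2 = 11/2.
E[N | machine 4] = (10+12)/2 = 11.
E[N] = (1/4)·(9) + (1/4)·(31/4) + (1/4)·(11/2) + (1/4)·(11) = 133/16.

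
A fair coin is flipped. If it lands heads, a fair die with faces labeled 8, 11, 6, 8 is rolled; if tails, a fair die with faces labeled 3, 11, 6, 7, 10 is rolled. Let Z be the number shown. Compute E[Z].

E[Z | heads] = (8+11+6+8)/4 = 33/4.
E[Z | tails] = (3+11+6+7+10)/5 = 37/5.
E[Z] = (1/2)·(33/4) + (1/2)·(37/5) = 313/40.

313/40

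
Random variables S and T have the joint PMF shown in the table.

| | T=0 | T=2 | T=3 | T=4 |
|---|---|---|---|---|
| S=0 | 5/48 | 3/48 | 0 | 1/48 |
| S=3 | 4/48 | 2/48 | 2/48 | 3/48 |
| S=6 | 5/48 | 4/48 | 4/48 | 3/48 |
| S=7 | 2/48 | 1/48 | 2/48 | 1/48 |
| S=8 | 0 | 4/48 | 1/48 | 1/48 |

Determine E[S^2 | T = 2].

467/14

P(T = 2) = 7/24.
Σ S^2·P over the event = 0·(3/48) + 9·(2/48) + 36·(4/48) + 49·(1/48) + 64·(4/48) = 467/48.
E[S^2 | T = 2] = (467/48) / (7/24) = 467/14.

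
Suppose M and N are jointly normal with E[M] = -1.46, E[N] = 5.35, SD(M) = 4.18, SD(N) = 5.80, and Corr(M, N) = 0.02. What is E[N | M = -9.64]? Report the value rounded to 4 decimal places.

5.1230

For a bivariate normal, E[N | M=x] = μ_N + ρ·(σ_N/σ_M)·(x − μ_M).
E[N | M=-9.64] = 5.35 + (0.02)·(5.80/4.18)·(-9.64 − (-1.46)) = 5.35 + (0.027751)·(-8.18) = 5.1230.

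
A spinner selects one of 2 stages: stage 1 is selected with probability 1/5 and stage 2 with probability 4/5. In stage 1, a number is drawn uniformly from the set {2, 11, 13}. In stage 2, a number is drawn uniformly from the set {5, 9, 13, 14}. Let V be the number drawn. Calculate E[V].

E[V | stage 1] = (2+11+13)/3 = 26/3.
E[V | stage 2] = (5+9+13+14)/4 = 41/4.
By the law of total expectation,
E[V] = (1/5)·(26/3) + (4/5)·(41/4) = 149/15.

149/15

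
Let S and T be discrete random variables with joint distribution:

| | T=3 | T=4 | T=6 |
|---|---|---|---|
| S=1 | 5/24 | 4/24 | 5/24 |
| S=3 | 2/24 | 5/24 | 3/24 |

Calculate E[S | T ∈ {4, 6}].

33/17

P(T ∈ {4, 6}) = 17/24.
Summing S·P(S=x,T=y) over the conditioning event gives 11/8.
E[S | T ∈ {4, 6}] = (11/8) / (17/24) = 33/17.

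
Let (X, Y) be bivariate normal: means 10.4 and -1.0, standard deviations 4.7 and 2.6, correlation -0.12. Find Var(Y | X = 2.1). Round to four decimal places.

Var(Y | X=x) = (1 − ρ²)·σ_Y².
Var(Y | X=2.1) = (2.6)²·(1 − (-0.12)²) = 6.76·0.9856 = 6.6627.

6.6627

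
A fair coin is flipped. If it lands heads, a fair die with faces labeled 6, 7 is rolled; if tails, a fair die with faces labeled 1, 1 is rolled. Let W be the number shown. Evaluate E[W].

E[W | heads] = (6+7)/2 = 13/2.
E[W | tails] = (1+1)/2 = 1.
By the law of total expectation,
E[W] = (1/2)·(13/2) + (1/2)·(1) = 15/4.

15/4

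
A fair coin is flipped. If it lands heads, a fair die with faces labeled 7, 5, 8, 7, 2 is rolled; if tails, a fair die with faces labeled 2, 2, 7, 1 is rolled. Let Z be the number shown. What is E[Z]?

22/5

E[Z | heads] = (7+5+8+7+2)/5 = 29/5.
E[Z | tails] = (2+2+7+1)/4 = 3.
E[Z] = (1/2)·(29/5) + (1/2)·(3) = 22/5.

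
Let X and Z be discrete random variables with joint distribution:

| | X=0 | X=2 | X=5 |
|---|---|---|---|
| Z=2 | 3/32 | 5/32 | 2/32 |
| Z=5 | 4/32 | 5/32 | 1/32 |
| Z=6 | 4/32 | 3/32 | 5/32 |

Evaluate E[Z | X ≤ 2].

103/24

P(X ≤ 2) = 3/4.
Σ Z·P over the event = 2·(3/32) + 5·(4/32) + 6·(4/32) + 2·(5/32) + 5·(5/32) + 6·(3/32) = 103/32.
E[Z | X ≤ 2] = (103/32) / (3/4) = 103/24.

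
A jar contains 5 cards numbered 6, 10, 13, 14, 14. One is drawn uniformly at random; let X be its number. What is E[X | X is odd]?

P(X is odd) = 1/5.
Σ over the event: 13·1/5 = 13/5.
E[X | X is odd] = (13/5) / (1/5) = 13.

13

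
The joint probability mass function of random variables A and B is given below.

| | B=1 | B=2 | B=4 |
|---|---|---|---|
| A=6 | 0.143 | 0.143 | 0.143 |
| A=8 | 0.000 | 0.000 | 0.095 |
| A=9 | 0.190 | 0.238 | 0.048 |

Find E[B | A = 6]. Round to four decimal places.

2.3333

P(A = 6) = 0.429.
Σ B·P over the event = 1·(0.143) + 2·(0.143) + 4·(0.143) = 1.001.
E[B | A = 6] = (1.001) / (0.429) = 2.3333.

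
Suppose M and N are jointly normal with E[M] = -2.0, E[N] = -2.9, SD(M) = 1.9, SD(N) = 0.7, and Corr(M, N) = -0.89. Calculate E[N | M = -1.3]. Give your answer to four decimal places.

-3.1295

E[N | M=x] = μ_N + ρ(σ_N/σ_M)(x − μ_M) for jointly normal variables.
E[N | M=-1.3] = -2.9 + (-0.89)·(0.7/1.9)·(-1.3 − (-2.0)) = -2.9 + (-0.32789)·(0.7) = -3.1295.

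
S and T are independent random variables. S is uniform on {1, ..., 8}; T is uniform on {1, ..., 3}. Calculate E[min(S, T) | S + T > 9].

8/3

Outcomes with S + T > 9: (7,3), (8,2), (8,3), each with probability 1/24.
E[min(S, T) | S + T > 9] = (3 + 2 + 3) / 3 = 8/3.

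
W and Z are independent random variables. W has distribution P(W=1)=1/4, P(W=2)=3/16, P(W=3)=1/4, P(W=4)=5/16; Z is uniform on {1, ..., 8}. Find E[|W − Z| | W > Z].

P(W > Z) = 13/64.
Summing |W−Z|·P(x,y) over outcomes with W > Z gives 45/128.
E[|W − Z| | W > Z] = (45/128) / (13/64) = 45/26.

45/26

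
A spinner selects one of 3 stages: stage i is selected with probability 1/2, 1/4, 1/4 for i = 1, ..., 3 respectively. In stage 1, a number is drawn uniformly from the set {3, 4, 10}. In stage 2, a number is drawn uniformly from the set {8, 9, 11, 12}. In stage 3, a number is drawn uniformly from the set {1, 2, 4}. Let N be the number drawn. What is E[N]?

71/12

E[N | stage 1] = (3+4+10)/3 = 17/3.
E[N | stage 2] = (8+9+11+12)/4 = 10.
E[N | stage 3] = (1+2+4)/3 = 7/3.
By the law of total expectation,
E[N] = (1/2)·(17/3) + (1/4)·(10) + (1/4)·(7/3) = 71/12.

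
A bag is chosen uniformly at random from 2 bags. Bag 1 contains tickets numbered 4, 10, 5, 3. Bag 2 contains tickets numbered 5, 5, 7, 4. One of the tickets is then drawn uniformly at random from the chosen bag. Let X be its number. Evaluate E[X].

43/8

E[X | bag 1] = (4+10+5+3)/4 = 11/2.
E[X | bag 2] = (5+5+7+4)/4 = 21/4.
E[X] = (1/2)·(11/2) + (1/2)·(21/4) = 43/8.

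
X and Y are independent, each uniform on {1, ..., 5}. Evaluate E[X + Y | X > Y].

P(X > Y) = 2/5.
Summing (X+Y)·P(x,y) over outcomes with X > Y gives 12/5.
E[X + Y | X > Y] = (12/5) / (2/5) = 6.

6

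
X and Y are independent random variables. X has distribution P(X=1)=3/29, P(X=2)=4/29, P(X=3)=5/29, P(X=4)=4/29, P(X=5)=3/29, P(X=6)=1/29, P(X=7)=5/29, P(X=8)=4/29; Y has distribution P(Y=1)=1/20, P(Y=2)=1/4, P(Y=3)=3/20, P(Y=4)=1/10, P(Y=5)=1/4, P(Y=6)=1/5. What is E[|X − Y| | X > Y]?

P(X > Y) = 299/580.
Summing |X−Y|·P(x,y) over outcomes with X > Y gives 437/290.
E[|X − Y| | X > Y] = (437/290) / (299/580) = 38/13.

38/13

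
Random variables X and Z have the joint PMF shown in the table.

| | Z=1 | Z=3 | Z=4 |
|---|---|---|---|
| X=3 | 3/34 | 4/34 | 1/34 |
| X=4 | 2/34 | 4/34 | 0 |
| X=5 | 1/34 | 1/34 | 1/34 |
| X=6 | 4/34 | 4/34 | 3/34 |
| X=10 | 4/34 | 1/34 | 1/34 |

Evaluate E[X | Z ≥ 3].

P(Z ≥ 3) = 10/17.
Summing X·P(X=x,Z=y) over the conditioning event gives 103/34.
E[X | Z ≥ 3] = (103/34) / (10/17) = 103/20.

103/20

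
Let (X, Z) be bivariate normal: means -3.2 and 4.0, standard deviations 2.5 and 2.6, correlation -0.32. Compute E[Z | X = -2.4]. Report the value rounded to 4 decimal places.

3.7338

The regression of Z on X has slope ρ·σ_Z/σ_X and passes through (μ_X, μ_Z).
E[Z | X=-2.4] = 4.0 + (-0.32)·(2.6/2.5)·(-2.4 − (-3.2)) = 4.0 + (-0.3328)·(0.8) = 3.7338.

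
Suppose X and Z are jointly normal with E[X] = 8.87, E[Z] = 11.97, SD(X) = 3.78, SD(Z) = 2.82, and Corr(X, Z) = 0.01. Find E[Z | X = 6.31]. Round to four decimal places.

The regression of Z on X has slope ρ·σ_Z/σ_X and passes through (μ_X, μ_Z).
E[Z | X=6.31] = 11.97 + (0.01)·(2.82/3.78)·(6.31 − (8.87)) = 11.97 + (0.0074603)·(-2.56) = 11.9509.

11.9509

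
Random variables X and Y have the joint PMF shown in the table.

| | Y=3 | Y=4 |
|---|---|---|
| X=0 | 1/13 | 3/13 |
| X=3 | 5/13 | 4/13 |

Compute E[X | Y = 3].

5/2

P(Y = 3) = 6/13.
Σ X·P over the event = 0·(1/13) + 3·(5/13) = 15/13.
E[X | Y = 3] = (15/13) / (6/13) = 5/2.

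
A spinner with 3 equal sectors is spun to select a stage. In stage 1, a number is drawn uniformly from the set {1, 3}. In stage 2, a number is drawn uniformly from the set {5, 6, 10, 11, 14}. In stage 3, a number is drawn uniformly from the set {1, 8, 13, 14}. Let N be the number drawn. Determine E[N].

101/15

E[N | stage 1] = (1+3)/2 = 2.
E[N | stage 2] = (5+6+10+11+14)/5 = 46/5.
E[N | stage 3] = (1+8+13+14)/4 = 9.
E[N] = (1/3)·(2) + (1/3)·(46/5) + (1/3)·(9) = 101/15.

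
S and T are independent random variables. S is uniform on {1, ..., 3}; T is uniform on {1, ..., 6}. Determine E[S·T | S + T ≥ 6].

95/9

Outcomes with S + T ≥ 6: (1,5), (1,6), (2,4), (2,5), (2,6), (3,3), (3,4), (3,5), (3,6), each with probability 1/18.
E[S·T | S + T ≥ 6] = (5 + 6 + 8 + 10 + 12 + 9 + 12 + 15 + 18) / 9 = 95/9.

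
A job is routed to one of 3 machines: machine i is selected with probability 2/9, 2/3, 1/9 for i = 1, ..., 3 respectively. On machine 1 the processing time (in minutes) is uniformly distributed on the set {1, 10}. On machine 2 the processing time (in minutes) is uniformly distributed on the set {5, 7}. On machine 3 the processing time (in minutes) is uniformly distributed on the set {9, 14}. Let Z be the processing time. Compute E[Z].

E[Z | machine 1] = (1+10)/2 = 11/2.
E[Z | machine 2] = (5+7)/2 = 6.
E[Z | machine 3] = (9+14)/2 = 23/2.
E[Z] = (2/9)·(11/2) + (2/3)·(6) + (1/9)·(23/2) = 13/2.

13/2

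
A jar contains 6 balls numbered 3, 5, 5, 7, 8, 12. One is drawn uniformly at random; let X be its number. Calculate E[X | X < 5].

3

P(X < 5) = 1/6.
Σ over the event: 3·1/6 = 1/2.
E[X | X < 5] = (1/2) / (1/6) = 3.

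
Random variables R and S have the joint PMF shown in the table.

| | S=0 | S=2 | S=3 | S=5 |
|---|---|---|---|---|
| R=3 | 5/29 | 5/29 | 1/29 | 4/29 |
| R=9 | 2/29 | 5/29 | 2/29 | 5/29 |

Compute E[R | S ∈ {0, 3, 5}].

P(S ∈ {0, 3, 5}) = 19/29.
Summing R·P(R=x,S=y) over the conditioning event gives 111/29.
E[R | S ∈ {0, 3, 5}] = (111/29) / (19/29) = 111/19.

111/19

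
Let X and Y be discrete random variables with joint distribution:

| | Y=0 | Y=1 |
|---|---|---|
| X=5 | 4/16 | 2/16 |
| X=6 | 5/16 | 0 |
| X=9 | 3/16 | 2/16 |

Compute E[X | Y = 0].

77/12

P(Y = 0) = 3/4.
Σ X·P over the event = 5·(4/16) + 6·(5/16) + 9·(3/16) = 77/16.
E[X | Y = 0] = (77/16) / (3/4) = 77/12.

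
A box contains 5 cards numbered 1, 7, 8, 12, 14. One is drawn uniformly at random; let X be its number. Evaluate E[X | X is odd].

4

P(X is odd) = 2/5.
Σ over the event: 1·1/5 + 7·1/5 = 8/5.
E[X | X is odd] = (8/5) / (2/5) = 4.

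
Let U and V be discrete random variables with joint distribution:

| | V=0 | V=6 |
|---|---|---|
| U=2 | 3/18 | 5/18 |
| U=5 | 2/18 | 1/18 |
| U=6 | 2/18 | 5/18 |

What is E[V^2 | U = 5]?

P(U = 5) = 1/6.
Summing V^2·P(U=x,V=y) over the conditioning event gives 2.
E[V^2 | U = 5] = (2) / (1/6) = 12.

12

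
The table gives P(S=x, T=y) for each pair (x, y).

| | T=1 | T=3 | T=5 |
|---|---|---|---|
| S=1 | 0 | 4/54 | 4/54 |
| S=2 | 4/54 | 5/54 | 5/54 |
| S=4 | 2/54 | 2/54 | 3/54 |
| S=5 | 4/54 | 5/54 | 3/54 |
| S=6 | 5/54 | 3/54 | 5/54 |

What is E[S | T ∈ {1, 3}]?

131/34

P(T ∈ {1, 3}) = 17/27.
Summing S·P(S=x,T=y) over the conditioning event gives 131/54.
E[S | T ∈ {1, 3}] = (131/54) / (17/27) = 131/34.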